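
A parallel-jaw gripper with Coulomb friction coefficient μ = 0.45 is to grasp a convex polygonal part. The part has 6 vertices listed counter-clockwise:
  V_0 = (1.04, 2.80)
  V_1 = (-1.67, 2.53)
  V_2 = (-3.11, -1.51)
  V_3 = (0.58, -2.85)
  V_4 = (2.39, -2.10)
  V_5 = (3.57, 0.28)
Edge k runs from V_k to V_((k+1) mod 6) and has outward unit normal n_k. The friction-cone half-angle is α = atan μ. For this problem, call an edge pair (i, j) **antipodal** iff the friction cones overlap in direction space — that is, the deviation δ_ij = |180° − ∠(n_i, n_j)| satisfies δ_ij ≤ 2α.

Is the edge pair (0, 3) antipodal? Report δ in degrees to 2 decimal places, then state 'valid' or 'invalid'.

δ = 16.82°, valid

α = atan 0.45 = 24.23°;  2α = 48.46°
edge 0: e_0 = (-2.71, -0.27);  n_0 = (-0.0991, +0.9951)
edge 3: e_3 = (+1.81, +0.75);  n_3 = (+0.3828, -0.9238)
∠(n_0, n_3) = 163.18°
δ = |180° − 163.18°| = 16.82°
16.82° ≤ 2α = 48.46°  →  valid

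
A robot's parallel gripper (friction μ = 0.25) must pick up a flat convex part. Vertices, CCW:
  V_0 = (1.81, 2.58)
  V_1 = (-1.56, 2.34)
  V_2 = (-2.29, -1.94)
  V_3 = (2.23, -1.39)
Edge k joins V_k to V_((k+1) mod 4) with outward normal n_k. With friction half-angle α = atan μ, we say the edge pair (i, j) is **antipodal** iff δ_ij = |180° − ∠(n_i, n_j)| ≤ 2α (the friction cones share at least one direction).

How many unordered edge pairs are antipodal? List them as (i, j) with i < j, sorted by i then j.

count = 2; pairs: (0,2), (1,3)

α = atan 0.25 = 14.04°;  2α = 28.07°
n_0 = (-0.0710, +0.9975)
n_1 = (-0.9858, +0.1681)
n_2 = (+0.1208, -0.9927)
n_3 = (+0.9945, +0.1052)
  (0,1): δ = 103.75°  ·
  (0,2): δ = 2.86°  ✓
  (0,3): δ = 91.97°  ·
  (1,2): δ = 73.38°  ·
  (1,3): δ = 15.72°  ✓
  (2,3): δ = 90.90°  ·
antipodal pairs: 2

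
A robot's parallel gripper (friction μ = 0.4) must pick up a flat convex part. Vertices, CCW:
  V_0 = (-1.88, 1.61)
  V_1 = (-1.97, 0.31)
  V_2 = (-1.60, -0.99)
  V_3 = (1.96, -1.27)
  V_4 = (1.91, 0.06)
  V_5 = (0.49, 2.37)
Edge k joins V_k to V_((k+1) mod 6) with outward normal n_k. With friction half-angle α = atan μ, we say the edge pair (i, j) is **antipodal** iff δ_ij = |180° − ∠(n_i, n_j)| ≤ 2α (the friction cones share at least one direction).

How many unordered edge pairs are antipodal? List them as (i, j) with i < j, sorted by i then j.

count = 5; pairs: (0,3), (0,4), (1,3), (1,4), (2,5)

α = atan 0.4 = 21.80°;  2α = 43.60°
n_0 = (-0.9976, +0.0691)
n_1 = (-0.9618, -0.2737)
n_2 = (-0.0784, -0.9969)
n_3 = (+0.9993, +0.0376)
n_4 = (+0.8519, +0.5237)
n_5 = (-0.3054, +0.9522)
  (0,1): δ = 160.15°  ·
  (0,2): δ = 90.54°  ·
  (0,3): δ = 6.11°  ✓
  (0,4): δ = 35.54°  ✓
  (0,5): δ = 111.74°  ·
  (1,2): δ = 110.38°  ·
  (1,3): δ = 13.73°  ✓
  (1,4): δ = 15.69°  ✓
  (1,5): δ = 91.89°  ·
  (2,3): δ = 83.35°  ·
  (2,4): δ = 53.92°  ·
  (2,5): δ = 22.28°  ✓
  (3,4): δ = 150.57°  ·
  (3,5): δ = 74.37°  ·
  (4,5): δ = 103.80°  ·
antipodal pairs: 5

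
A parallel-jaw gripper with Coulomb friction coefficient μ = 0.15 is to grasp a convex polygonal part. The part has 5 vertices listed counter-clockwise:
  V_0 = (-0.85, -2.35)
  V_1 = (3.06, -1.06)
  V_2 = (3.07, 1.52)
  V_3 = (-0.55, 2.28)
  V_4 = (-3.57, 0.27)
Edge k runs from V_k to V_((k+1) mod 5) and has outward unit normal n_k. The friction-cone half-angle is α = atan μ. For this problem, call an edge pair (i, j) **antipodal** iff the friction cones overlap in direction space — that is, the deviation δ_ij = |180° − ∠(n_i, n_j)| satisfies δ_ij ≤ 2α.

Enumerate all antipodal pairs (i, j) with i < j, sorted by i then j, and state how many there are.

α = atan 0.15 = 8.53°;  2α = 17.06°
n_0 = (+0.3133, -0.9497)
n_1 = (+1.0000, -0.0039)
n_2 = (+0.2055, +0.9787)
n_3 = (-0.5541, +0.8325)
n_4 = (-0.6937, -0.7202)
  (0,1): δ = 108.48°  ·
  (0,2): δ = 30.12°  ·
  (0,3): δ = 15.39°  ✓
  (0,4): δ = 117.81°  ·
  (1,2): δ = 101.63°  ·
  (1,3): δ = 56.13°  ·
  (1,4): δ = 46.29°  ·
  (2,3): δ = 134.50°  ·
  (2,4): δ = 32.07°  ·
  (3,4): δ = 77.57°  ·
antipodal pairs: 1

count = 1; pairs: (0,3)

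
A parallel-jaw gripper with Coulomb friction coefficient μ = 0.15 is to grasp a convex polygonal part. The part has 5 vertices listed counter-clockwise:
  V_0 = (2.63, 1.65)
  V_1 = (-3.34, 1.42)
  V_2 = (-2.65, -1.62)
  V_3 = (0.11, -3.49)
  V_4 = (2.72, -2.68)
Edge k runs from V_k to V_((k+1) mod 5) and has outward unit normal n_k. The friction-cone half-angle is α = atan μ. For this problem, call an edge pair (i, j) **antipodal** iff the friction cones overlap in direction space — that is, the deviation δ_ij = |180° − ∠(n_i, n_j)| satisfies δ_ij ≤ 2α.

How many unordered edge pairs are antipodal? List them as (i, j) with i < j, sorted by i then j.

α = atan 0.15 = 8.53°;  2α = 17.06°
n_0 = (-0.0385, +0.9993)
n_1 = (-0.9752, -0.2213)
n_2 = (-0.5609, -0.8279)
n_3 = (+0.2964, -0.9551)
n_4 = (+0.9998, +0.0208)
  (0,1): δ = 79.42°  ·
  (0,2): δ = 36.33°  ·
  (0,3): δ = 15.04°  ✓
  (0,4): δ = 88.98°  ·
  (1,2): δ = 136.91°  ·
  (1,3): δ = 85.55°  ·
  (1,4): δ = 11.60°  ✓
  (2,3): δ = 128.64°  ·
  (2,4): δ = 54.69°  ·
  (3,4): δ = 106.05°  ·
antipodal pairs: 2

count = 2; pairs: (0,3), (1,4)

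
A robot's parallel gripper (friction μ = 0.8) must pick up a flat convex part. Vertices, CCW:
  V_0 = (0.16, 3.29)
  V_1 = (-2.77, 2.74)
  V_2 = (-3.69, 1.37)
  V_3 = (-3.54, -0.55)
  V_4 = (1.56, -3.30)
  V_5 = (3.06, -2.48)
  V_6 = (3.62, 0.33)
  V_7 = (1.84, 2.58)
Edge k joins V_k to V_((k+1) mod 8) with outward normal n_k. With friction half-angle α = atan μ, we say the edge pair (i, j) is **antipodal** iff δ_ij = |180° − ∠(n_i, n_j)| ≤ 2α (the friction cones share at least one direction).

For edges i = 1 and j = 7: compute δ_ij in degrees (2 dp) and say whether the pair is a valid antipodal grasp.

α = atan 0.8 = 38.66°;  2α = 77.32°
edge 1: e_1 = (-0.92, -1.37);  n_1 = (-0.8302, +0.5575)
edge 7: e_7 = (-1.68, +0.71);  n_7 = (+0.3893, +0.9211)
∠(n_1, n_7) = 79.03°
δ = |180° − 79.03°| = 100.97°
100.97° > 2α = 77.32°  →  invalid

δ = 100.97°, invalid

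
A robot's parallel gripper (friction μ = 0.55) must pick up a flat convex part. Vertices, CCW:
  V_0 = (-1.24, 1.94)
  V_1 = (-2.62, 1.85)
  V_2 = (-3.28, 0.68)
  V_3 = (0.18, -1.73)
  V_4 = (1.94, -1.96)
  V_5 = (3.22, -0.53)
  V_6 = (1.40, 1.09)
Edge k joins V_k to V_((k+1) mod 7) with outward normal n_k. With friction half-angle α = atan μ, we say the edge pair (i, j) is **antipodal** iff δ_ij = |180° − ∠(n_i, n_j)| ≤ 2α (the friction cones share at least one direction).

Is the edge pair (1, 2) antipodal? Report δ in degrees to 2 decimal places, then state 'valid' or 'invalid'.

α = atan 0.55 = 28.81°;  2α = 57.62°
edge 1: e_1 = (-0.66, -1.17);  n_1 = (-0.8710, +0.4913)
edge 2: e_2 = (+3.46, -2.41);  n_2 = (-0.5716, -0.8206)
∠(n_1, n_2) = 84.57°
δ = |180° − 84.57°| = 95.43°
95.43° > 2α = 57.62°  →  invalid

δ = 95.43°, invalid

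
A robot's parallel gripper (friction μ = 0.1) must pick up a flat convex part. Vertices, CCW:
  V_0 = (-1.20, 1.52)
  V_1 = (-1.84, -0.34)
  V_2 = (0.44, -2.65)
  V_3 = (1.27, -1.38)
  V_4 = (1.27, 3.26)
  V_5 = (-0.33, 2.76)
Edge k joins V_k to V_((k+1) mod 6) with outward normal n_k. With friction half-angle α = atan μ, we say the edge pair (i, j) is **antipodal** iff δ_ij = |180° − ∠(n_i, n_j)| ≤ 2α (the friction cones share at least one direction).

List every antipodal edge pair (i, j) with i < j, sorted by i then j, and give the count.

count = 1; pairs: (2,5)

α = atan 0.1 = 5.71°;  2α = 11.42°
n_0 = (-0.9456, +0.3254)
n_1 = (-0.7117, -0.7025)
n_2 = (+0.8371, -0.5471)
n_3 = (+1.0000, -0.0000)
n_4 = (-0.2983, +0.9545)
n_5 = (-0.8186, +0.5743)
  (0,1): δ = 116.39°  ·
  (0,2): δ = 14.18°  ·
  (0,3): δ = 18.99°  ·
  (0,4): δ = 126.34°  ·
  (0,5): δ = 163.93°  ·
  (1,2): δ = 77.79°  ·
  (1,3): δ = 44.63°  ·
  (1,4): δ = 62.73°  ·
  (1,5): δ = 100.32°  ·
  (2,3): δ = 146.83°  ·
  (2,4): δ = 39.48°  ·
  (2,5): δ = 1.89°  ✓
  (3,4): δ = 72.65°  ·
  (3,5): δ = 35.05°  ·
  (4,5): δ = 142.41°  ·
antipodal pairs: 1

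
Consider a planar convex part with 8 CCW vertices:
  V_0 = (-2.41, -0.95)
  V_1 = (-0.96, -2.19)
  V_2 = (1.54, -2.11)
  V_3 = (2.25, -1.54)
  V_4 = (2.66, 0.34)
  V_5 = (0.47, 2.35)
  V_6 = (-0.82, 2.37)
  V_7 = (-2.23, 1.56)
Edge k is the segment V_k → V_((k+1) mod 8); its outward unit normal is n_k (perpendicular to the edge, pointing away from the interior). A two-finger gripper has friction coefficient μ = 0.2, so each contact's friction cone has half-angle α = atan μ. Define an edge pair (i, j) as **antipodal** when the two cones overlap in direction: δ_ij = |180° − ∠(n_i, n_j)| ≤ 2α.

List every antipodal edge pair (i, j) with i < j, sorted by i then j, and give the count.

α = atan 0.2 = 11.31°;  2α = 22.62°
n_0 = (-0.6499, -0.7600)
n_1 = (+0.0320, -0.9995)
n_2 = (+0.6260, -0.7798)
n_3 = (+0.9770, -0.2131)
n_4 = (+0.6762, +0.7367)
n_5 = (+0.0155, +0.9999)
n_6 = (-0.4981, +0.8671)
n_7 = (-0.9974, +0.0715)
  (0,1): δ = 137.63°  ·
  (0,2): δ = 100.71°  ·
  (0,3): δ = 61.77°  ·
  (0,4): δ = 2.01°  ✓
  (0,5): δ = 39.65°  ·
  (0,6): δ = 70.41°  ·
  (0,7): δ = 126.43°  ·
  (1,2): δ = 143.07°  ·
  (1,3): δ = 104.14°  ·
  (1,4): δ = 44.38°  ·
  (1,5): δ = 2.72°  ✓
  (1,6): δ = 28.04°  ·
  (1,7): δ = 84.07°  ·
  (2,3): δ = 141.06°  ·
  (2,4): δ = 81.30°  ·
  (2,5): δ = 39.65°  ·
  (2,6): δ = 8.88°  ✓
  (2,7): δ = 47.14°  ·
  (3,4): δ = 120.24°  ·
  (3,5): δ = 78.59°  ·
  (3,6): δ = 47.82°  ·
  (3,7): δ = 8.20°  ✓
  (4,5): δ = 138.34°  ·
  (4,6): δ = 107.58°  ·
  (4,7): δ = 51.56°  ·
  (5,6): δ = 149.24°  ·
  (5,7): δ = 93.21°  ·
  (6,7): δ = 123.98°  ·
antipodal pairs: 4

count = 4; pairs: (0,4), (1,5), (2,6), (3,7)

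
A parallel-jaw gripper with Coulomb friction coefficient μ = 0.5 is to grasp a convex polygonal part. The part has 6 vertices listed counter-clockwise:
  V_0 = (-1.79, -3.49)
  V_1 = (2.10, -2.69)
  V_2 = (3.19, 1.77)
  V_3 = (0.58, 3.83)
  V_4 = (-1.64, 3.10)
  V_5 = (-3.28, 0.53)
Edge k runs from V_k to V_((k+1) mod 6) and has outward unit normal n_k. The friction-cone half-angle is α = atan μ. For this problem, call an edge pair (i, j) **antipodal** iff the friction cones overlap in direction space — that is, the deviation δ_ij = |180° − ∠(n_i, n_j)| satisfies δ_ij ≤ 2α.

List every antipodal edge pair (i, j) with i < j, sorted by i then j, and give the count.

α = atan 0.5 = 26.57°;  2α = 53.13°
n_0 = (+0.2014, -0.9795)
n_1 = (+0.9714, -0.2374)
n_2 = (+0.6195, +0.7850)
n_3 = (-0.3124, +0.9500)
n_4 = (-0.8430, +0.5379)
n_5 = (-0.9377, -0.3475)
  (0,1): δ = 115.35°  ·
  (0,2): δ = 49.90°  ✓
  (0,3): δ = 6.58°  ✓
  (0,4): δ = 45.84°  ✓
  (0,5): δ = 98.72°  ·
  (1,2): δ = 114.55°  ·
  (1,3): δ = 58.06°  ·
  (1,4): δ = 18.81°  ✓
  (1,5): δ = 34.07°  ✓
  (2,3): δ = 123.51°  ·
  (2,4): δ = 84.26°  ·
  (2,5): δ = 31.38°  ✓
  (3,4): δ = 140.75°  ·
  (3,5): δ = 87.87°  ·
  (4,5): δ = 127.12°  ·
antipodal pairs: 6

count = 6; pairs: (0,2), (0,3), (0,4), (1,4), (1,5), (2,5)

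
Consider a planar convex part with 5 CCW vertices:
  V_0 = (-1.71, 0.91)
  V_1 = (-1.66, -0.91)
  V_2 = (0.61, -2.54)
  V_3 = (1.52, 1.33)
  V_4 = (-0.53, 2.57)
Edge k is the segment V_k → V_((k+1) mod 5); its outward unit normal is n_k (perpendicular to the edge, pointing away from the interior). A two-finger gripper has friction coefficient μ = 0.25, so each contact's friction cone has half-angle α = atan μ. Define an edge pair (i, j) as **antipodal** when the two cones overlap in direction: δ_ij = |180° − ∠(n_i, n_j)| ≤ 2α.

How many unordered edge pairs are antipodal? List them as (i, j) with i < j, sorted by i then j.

count = 3; pairs: (0,2), (1,3), (2,4)

α = atan 0.25 = 14.04°;  2α = 28.07°
n_0 = (-0.9996, -0.0275)
n_1 = (-0.5833, -0.8123)
n_2 = (+0.9735, -0.2289)
n_3 = (+0.5176, +0.8556)
n_4 = (-0.8151, +0.5794)
  (0,1): δ = 127.25°  ·
  (0,2): δ = 14.81°  ✓
  (0,3): δ = 57.26°  ·
  (0,4): δ = 143.02°  ·
  (1,2): δ = 67.55°  ·
  (1,3): δ = 4.51°  ✓
  (1,4): δ = 90.27°  ·
  (2,3): δ = 107.94°  ·
  (2,4): δ = 22.17°  ✓
  (3,4): δ = 94.24°  ·
antipodal pairs: 3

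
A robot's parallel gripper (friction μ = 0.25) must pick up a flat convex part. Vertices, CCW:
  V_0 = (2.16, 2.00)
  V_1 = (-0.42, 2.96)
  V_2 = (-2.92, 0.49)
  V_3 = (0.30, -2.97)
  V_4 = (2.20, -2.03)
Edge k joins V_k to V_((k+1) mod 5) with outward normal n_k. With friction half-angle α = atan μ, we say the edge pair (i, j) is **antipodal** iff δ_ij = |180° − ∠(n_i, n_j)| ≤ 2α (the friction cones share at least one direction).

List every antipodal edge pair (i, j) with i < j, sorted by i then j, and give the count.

count = 2; pairs: (0,2), (1,3)

α = atan 0.25 = 14.04°;  2α = 28.07°
n_0 = (+0.3487, +0.9372)
n_1 = (-0.7028, +0.7114)
n_2 = (-0.7320, -0.6813)
n_3 = (+0.4434, -0.8963)
n_4 = (+1.0000, +0.0099)
  (0,1): δ = 114.94°  ·
  (0,2): δ = 26.65°  ✓
  (0,3): δ = 46.73°  ·
  (0,4): δ = 110.98°  ·
  (1,2): δ = 91.71°  ·
  (1,3): δ = 18.33°  ✓
  (1,4): δ = 45.91°  ·
  (2,3): δ = 106.62°  ·
  (2,4): δ = 42.37°  ·
  (3,4): δ = 115.75°  ·
antipodal pairs: 2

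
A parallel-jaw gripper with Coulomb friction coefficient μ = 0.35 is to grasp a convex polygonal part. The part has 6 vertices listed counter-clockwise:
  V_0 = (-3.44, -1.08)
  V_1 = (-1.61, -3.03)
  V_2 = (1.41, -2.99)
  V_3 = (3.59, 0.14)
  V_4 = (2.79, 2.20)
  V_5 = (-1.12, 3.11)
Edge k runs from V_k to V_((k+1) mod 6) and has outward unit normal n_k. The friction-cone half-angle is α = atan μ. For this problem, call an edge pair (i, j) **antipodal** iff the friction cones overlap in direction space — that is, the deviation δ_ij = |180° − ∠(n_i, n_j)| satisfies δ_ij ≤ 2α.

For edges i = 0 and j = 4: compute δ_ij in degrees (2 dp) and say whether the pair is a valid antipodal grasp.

α = atan 0.35 = 19.29°;  2α = 38.58°
edge 0: e_0 = (+1.83, -1.95);  n_0 = (-0.7292, -0.6843)
edge 4: e_4 = (-3.91, +0.91);  n_4 = (+0.2267, +0.9740)
∠(n_0, n_4) = 146.28°
δ = |180° − 146.28°| = 33.72°
33.72° ≤ 2α = 38.58°  →  valid

δ = 33.72°, valid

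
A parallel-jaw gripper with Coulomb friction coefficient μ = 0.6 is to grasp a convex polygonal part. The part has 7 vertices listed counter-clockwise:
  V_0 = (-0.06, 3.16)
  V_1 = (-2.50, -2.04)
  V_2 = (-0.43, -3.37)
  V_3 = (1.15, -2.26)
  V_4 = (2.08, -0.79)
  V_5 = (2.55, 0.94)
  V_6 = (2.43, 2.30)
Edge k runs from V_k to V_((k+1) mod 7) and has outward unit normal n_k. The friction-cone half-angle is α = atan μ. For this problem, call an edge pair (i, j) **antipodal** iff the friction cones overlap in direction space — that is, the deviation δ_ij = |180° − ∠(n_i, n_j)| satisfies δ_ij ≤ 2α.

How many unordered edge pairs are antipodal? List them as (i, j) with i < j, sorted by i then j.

α = atan 0.6 = 30.96°;  2α = 61.93°
n_0 = (-0.9053, +0.4248)
n_1 = (-0.5406, -0.8413)
n_2 = (+0.5749, -0.8183)
n_3 = (+0.8451, -0.5346)
n_4 = (+0.9650, -0.2622)
n_5 = (+0.9961, +0.0879)
n_6 = (+0.3265, +0.9452)
  (0,1): δ = 97.58°  ·
  (0,2): δ = 29.77°  ✓
  (0,3): δ = 7.18°  ✓
  (0,4): δ = 9.94°  ✓
  (0,5): δ = 30.18°  ✓
  (0,6): δ = 96.08°  ·
  (1,2): δ = 112.19°  ·
  (1,3): δ = 89.60°  ·
  (1,4): δ = 72.48°  ·
  (1,5): δ = 52.24°  ✓
  (1,6): δ = 13.67°  ✓
  (2,3): δ = 157.41°  ·
  (2,4): δ = 140.29°  ·
  (2,5): δ = 120.05°  ·
  (2,6): δ = 54.14°  ✓
  (3,4): δ = 162.88°  ·
  (3,5): δ = 142.64°  ·
  (3,6): δ = 76.73°  ·
  (4,5): δ = 159.76°  ·
  (4,6): δ = 93.85°  ·
  (5,6): δ = 114.10°  ·
antipodal pairs: 7

count = 7; pairs: (0,2), (0,3), (0,4), (0,5), (1,5), (1,6), (2,6)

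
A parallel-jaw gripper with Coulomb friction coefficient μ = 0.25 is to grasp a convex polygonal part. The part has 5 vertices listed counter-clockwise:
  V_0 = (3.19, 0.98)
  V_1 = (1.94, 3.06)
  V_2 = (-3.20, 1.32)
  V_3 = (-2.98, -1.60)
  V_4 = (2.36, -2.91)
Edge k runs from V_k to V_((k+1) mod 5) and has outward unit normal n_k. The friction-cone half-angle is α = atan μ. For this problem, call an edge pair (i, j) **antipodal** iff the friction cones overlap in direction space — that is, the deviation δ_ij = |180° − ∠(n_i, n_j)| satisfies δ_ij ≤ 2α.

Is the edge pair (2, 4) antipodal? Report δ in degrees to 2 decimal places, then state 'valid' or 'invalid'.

α = atan 0.25 = 14.04°;  2α = 28.07°
edge 2: e_2 = (+0.22, -2.92);  n_2 = (-0.9972, -0.0751)
edge 4: e_4 = (+0.83, +3.89);  n_4 = (+0.9780, -0.2087)
∠(n_2, n_4) = 163.65°
δ = |180° − 163.65°| = 16.35°
16.35° ≤ 2α = 28.07°  →  valid

δ = 16.35°, valid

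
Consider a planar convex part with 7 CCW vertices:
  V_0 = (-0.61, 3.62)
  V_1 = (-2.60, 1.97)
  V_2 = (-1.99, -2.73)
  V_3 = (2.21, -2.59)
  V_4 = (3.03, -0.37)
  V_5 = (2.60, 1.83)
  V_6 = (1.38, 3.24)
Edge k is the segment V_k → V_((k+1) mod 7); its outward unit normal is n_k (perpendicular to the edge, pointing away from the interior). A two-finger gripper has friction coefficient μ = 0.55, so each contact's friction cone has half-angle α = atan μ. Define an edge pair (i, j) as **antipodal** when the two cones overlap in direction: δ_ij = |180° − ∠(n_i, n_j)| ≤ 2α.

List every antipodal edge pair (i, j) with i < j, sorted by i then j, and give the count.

α = atan 0.55 = 28.81°;  2α = 57.62°
n_0 = (-0.6383, +0.7698)
n_1 = (-0.9917, -0.1287)
n_2 = (+0.0333, -0.9994)
n_3 = (+0.9381, -0.3465)
n_4 = (+0.9814, +0.1918)
n_5 = (+0.7562, +0.6543)
n_6 = (+0.1876, +0.9823)
  (0,1): δ = 122.27°  ·
  (0,2): δ = 37.75°  ✓
  (0,3): δ = 30.06°  ✓
  (0,4): δ = 61.40°  ·
  (0,5): δ = 91.20°  ·
  (0,6): δ = 129.53°  ·
  (1,2): δ = 95.49°  ·
  (1,3): δ = 27.67°  ✓
  (1,4): δ = 3.66°  ✓
  (1,5): δ = 33.47°  ✓
  (1,6): δ = 71.79°  ·
  (2,3): δ = 112.18°  ·
  (2,4): δ = 80.85°  ·
  (2,5): δ = 51.04°  ✓
  (2,6): δ = 12.72°  ✓
  (3,4): δ = 148.67°  ·
  (3,5): δ = 118.86°  ·
  (3,6): δ = 80.54°  ·
  (4,5): δ = 150.19°  ·
  (4,6): δ = 111.87°  ·
  (5,6): δ = 141.68°  ·
antipodal pairs: 7

count = 7; pairs: (0,2), (0,3), (1,3), (1,4), (1,5), (2,5), (2,6)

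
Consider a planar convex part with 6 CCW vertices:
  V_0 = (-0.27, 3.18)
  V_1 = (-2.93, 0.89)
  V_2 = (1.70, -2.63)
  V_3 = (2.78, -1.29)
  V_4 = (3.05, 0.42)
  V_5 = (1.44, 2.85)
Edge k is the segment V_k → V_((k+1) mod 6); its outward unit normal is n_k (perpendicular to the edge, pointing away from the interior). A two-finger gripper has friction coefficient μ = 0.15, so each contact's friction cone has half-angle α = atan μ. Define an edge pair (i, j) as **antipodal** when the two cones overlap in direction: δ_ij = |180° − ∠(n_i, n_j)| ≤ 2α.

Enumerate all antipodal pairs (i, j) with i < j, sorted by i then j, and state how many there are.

α = atan 0.15 = 8.53°;  2α = 17.06°
n_0 = (-0.6524, +0.7578)
n_1 = (-0.6052, -0.7961)
n_2 = (+0.7786, -0.6275)
n_3 = (+0.9878, -0.1560)
n_4 = (+0.8336, +0.5523)
n_5 = (+0.1895, +0.9819)
  (0,1): δ = 77.97°  ·
  (0,2): δ = 10.41°  ✓
  (0,3): δ = 40.30°  ·
  (0,4): δ = 82.80°  ·
  (0,5): δ = 128.35°  ·
  (1,2): δ = 91.62°  ·
  (1,3): δ = 61.73°  ·
  (1,4): δ = 19.23°  ·
  (1,5): δ = 26.32°  ·
  (2,3): δ = 150.10°  ·
  (2,4): δ = 107.61°  ·
  (2,5): δ = 62.06°  ·
  (3,4): δ = 137.50°  ·
  (3,5): δ = 91.95°  ·
  (4,5): δ = 134.45°  ·
antipodal pairs: 1

count = 1; pairs: (0,2)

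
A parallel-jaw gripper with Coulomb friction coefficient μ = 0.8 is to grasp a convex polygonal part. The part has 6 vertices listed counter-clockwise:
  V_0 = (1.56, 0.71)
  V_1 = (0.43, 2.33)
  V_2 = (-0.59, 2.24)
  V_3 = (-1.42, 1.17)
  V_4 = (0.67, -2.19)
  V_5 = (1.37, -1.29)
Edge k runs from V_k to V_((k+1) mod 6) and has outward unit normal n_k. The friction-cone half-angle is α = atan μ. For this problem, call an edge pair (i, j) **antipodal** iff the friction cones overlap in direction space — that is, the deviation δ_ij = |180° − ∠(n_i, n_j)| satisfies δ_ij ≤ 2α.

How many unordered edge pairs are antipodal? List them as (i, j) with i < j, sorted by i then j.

count = 8; pairs: (0,2), (0,3), (1,3), (1,4), (2,4), (2,5), (3,4), (3,5)

α = atan 0.8 = 38.66°;  2α = 77.32°
n_0 = (+0.8202, +0.5721)
n_1 = (-0.0879, +0.9961)
n_2 = (-0.7901, +0.6129)
n_3 = (-0.8491, -0.5282)
n_4 = (+0.7894, -0.6139)
n_5 = (+0.9955, -0.0946)
  (0,1): δ = 119.85°  ·
  (0,2): δ = 72.70°  ✓
  (0,3): δ = 3.01°  ✓
  (0,4): δ = 107.23°  ·
  (0,5): δ = 139.68°  ·
  (1,2): δ = 132.84°  ·
  (1,3): δ = 63.16°  ✓
  (1,4): δ = 47.08°  ✓
  (1,5): δ = 79.53°  ·
  (2,3): δ = 110.32°  ·
  (2,4): δ = 0.07°  ✓
  (2,5): δ = 32.37°  ✓
  (3,4): δ = 69.76°  ✓
  (3,5): δ = 37.31°  ✓
  (4,5): δ = 147.55°  ·
antipodal pairs: 8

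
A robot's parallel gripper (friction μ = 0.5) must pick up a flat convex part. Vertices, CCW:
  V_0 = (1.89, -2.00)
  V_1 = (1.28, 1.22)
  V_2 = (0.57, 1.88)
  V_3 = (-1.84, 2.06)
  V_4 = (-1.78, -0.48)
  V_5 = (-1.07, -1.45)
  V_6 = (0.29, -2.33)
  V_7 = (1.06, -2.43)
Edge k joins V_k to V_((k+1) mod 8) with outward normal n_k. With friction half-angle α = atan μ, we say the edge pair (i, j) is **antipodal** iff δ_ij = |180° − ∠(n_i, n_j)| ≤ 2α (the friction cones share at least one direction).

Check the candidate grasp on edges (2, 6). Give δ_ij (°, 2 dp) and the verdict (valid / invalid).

α = atan 0.5 = 26.57°;  2α = 53.13°
edge 2: e_2 = (-2.41, +0.18);  n_2 = (+0.0745, +0.9972)
edge 6: e_6 = (+0.77, -0.10);  n_6 = (-0.1288, -0.9917)
∠(n_2, n_6) = 176.87°
δ = |180° − 176.87°| = 3.13°
3.13° ≤ 2α = 53.13°  →  valid

δ = 3.13°, valid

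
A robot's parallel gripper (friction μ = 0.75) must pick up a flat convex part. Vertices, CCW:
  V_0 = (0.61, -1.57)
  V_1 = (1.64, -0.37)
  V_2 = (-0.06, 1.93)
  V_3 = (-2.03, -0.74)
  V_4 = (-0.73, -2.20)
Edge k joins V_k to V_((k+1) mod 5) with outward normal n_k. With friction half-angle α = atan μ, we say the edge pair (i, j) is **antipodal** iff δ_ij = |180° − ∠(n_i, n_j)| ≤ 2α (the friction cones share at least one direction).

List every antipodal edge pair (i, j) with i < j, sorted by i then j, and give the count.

count = 4; pairs: (0,2), (1,2), (1,3), (2,4)

α = atan 0.75 = 36.87°;  2α = 73.74°
n_0 = (+0.7588, -0.6513)
n_1 = (+0.8042, +0.5944)
n_2 = (-0.8047, +0.5937)
n_3 = (-0.7468, -0.6650)
n_4 = (+0.4255, -0.9050)
  (0,1): δ = 102.89°  ·
  (0,2): δ = 4.22°  ✓
  (0,3): δ = 82.32°  ·
  (0,4): δ = 155.82°  ·
  (1,2): δ = 72.89°  ✓
  (1,3): δ = 5.21°  ✓
  (1,4): δ = 78.71°  ·
  (2,3): δ = 101.90°  ·
  (2,4): δ = 28.40°  ✓
  (3,4): δ = 106.50°  ·
antipodal pairs: 4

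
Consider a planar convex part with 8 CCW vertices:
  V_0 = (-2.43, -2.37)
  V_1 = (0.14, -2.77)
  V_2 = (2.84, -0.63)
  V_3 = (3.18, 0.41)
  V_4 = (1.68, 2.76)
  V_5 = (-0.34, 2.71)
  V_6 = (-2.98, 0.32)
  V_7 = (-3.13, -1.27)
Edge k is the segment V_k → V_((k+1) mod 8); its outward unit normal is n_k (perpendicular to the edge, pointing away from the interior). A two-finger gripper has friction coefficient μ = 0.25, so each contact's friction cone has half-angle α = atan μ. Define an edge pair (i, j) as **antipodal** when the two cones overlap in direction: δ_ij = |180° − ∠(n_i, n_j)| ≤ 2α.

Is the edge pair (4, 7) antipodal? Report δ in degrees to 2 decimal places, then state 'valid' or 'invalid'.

α = atan 0.25 = 14.04°;  2α = 28.07°
edge 4: e_4 = (-2.02, -0.05);  n_4 = (-0.0247, +0.9997)
edge 7: e_7 = (+0.70, -1.10);  n_7 = (-0.8437, -0.5369)
∠(n_4, n_7) = 121.05°
δ = |180° − 121.05°| = 58.95°
58.95° > 2α = 28.07°  →  invalid

δ = 58.95°, invalid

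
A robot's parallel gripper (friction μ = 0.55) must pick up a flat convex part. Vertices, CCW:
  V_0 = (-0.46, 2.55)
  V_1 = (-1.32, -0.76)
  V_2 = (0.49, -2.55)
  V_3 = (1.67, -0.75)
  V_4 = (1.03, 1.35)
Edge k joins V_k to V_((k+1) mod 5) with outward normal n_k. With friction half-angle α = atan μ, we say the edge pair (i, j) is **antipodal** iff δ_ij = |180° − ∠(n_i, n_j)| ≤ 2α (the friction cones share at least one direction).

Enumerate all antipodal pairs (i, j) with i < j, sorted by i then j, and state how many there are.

α = atan 0.55 = 28.81°;  2α = 57.62°
n_0 = (-0.9679, +0.2515)
n_1 = (-0.7032, -0.7110)
n_2 = (+0.8363, -0.5483)
n_3 = (+0.9566, +0.2915)
n_4 = (+0.6272, +0.7788)
  (0,1): δ = 120.12°  ·
  (0,2): δ = 18.68°  ✓
  (0,3): δ = 31.51°  ✓
  (0,4): δ = 65.72°  ·
  (1,2): δ = 78.57°  ·
  (1,3): δ = 28.37°  ✓
  (1,4): δ = 5.83°  ✓
  (2,3): δ = 129.80°  ·
  (2,4): δ = 95.60°  ·
  (3,4): δ = 145.80°  ·
antipodal pairs: 4

count = 4; pairs: (0,2), (0,3), (1,3), (1,4)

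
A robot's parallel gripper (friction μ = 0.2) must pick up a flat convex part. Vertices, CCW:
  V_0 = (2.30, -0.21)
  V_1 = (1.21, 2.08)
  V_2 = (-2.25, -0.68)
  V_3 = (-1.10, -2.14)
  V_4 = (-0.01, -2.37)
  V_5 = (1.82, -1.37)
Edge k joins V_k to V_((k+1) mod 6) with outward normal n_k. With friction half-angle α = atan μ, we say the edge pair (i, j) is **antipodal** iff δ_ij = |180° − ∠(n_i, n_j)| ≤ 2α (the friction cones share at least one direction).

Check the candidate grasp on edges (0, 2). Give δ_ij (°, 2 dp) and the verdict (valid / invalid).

α = atan 0.2 = 11.31°;  2α = 22.62°
edge 0: e_0 = (-1.09, +2.29);  n_0 = (+0.9029, +0.4298)
edge 2: e_2 = (+1.15, -1.46);  n_2 = (-0.7856, -0.6188)
∠(n_0, n_2) = 167.23°
δ = |180° − 167.23°| = 12.77°
12.77° ≤ 2α = 22.62°  →  valid

δ = 12.77°, valid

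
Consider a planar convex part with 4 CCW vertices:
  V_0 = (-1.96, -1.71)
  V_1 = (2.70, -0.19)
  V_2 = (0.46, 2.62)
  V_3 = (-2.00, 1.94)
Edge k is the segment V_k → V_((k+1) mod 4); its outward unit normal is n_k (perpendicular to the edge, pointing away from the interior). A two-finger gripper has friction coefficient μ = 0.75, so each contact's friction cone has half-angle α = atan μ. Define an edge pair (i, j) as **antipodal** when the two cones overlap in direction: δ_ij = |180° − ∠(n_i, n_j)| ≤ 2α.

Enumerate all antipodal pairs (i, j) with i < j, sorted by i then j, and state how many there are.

count = 4; pairs: (0,1), (0,2), (0,3), (1,3)

α = atan 0.75 = 36.87°;  2α = 73.74°
n_0 = (+0.3101, -0.9507)
n_1 = (+0.7820, +0.6233)
n_2 = (-0.2664, +0.9639)
n_3 = (-0.9999, -0.0110)
  (0,1): δ = 69.51°  ✓
  (0,2): δ = 2.61°  ✓
  (0,3): δ = 72.56°  ✓
  (1,2): δ = 113.11°  ·
  (1,3): δ = 37.93°  ✓
  (2,3): δ = 104.82°  ·
antipodal pairs: 4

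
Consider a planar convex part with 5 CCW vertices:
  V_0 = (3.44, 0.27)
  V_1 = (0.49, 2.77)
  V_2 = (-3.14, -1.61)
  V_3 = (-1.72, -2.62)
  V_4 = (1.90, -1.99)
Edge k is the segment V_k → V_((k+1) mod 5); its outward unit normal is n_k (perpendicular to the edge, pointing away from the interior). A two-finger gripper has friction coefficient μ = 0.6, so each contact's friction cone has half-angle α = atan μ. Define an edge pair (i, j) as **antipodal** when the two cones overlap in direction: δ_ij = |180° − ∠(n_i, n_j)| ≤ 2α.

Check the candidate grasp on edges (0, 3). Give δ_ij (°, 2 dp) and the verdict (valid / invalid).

α = atan 0.6 = 30.96°;  2α = 61.93°
edge 0: e_0 = (-2.95, +2.50);  n_0 = (+0.6465, +0.7629)
edge 3: e_3 = (+3.62, +0.63);  n_3 = (+0.1715, -0.9852)
∠(n_0, n_3) = 129.85°
δ = |180° − 129.85°| = 50.15°
50.15° ≤ 2α = 61.93°  →  valid

δ = 50.15°, valid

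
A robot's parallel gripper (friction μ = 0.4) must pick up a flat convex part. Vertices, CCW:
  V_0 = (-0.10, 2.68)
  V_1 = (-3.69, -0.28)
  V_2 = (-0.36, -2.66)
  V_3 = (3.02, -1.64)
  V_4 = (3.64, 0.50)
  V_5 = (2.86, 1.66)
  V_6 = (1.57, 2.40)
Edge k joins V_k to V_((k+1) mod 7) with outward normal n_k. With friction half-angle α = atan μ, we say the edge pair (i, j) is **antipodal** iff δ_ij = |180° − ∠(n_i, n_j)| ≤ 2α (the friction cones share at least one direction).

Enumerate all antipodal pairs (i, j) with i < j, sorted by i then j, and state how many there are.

count = 6; pairs: (0,2), (0,3), (1,4), (1,5), (1,6), (2,6)

α = atan 0.4 = 21.80°;  2α = 43.60°
n_0 = (-0.6362, +0.7716)
n_1 = (-0.5815, -0.8136)
n_2 = (+0.2889, -0.9574)
n_3 = (+0.9605, -0.2783)
n_4 = (+0.8298, +0.5580)
n_5 = (+0.4976, +0.8674)
n_6 = (+0.1654, +0.9862)
  (0,1): δ = 75.06°  ·
  (0,2): δ = 22.71°  ✓
  (0,3): δ = 34.34°  ✓
  (0,4): δ = 84.41°  ·
  (0,5): δ = 110.65°  ·
  (0,6): δ = 130.98°  ·
  (1,2): δ = 127.65°  ·
  (1,3): δ = 70.60°  ·
  (1,4): δ = 20.53°  ✓
  (1,5): δ = 5.71°  ✓
  (1,6): δ = 26.04°  ✓
  (2,3): δ = 122.95°  ·
  (2,4): δ = 72.88°  ·
  (2,5): δ = 46.63°  ·
  (2,6): δ = 26.31°  ✓
  (3,4): δ = 129.93°  ·
  (3,5): δ = 103.68°  ·
  (3,6): δ = 83.36°  ·
  (4,5): δ = 153.76°  ·
  (4,6): δ = 133.44°  ·
  (5,6): δ = 159.68°  ·
antipodal pairs: 6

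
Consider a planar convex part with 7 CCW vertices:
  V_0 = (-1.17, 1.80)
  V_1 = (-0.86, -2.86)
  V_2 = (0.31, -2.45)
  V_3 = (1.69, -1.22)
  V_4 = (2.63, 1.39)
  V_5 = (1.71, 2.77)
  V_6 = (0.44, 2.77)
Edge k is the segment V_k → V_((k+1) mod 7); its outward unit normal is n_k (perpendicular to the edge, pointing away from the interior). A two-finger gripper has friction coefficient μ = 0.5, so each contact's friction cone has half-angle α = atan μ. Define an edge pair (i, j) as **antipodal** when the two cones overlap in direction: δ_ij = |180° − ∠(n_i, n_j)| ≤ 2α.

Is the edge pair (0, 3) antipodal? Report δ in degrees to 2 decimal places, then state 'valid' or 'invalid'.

δ = 23.61°, valid

α = atan 0.5 = 26.57°;  2α = 53.13°
edge 0: e_0 = (+0.31, -4.66);  n_0 = (-0.9978, -0.0664)
edge 3: e_3 = (+0.94, +2.61);  n_3 = (+0.9408, -0.3388)
∠(n_0, n_3) = 156.39°
δ = |180° − 156.39°| = 23.61°
23.61° ≤ 2α = 53.13°  →  valid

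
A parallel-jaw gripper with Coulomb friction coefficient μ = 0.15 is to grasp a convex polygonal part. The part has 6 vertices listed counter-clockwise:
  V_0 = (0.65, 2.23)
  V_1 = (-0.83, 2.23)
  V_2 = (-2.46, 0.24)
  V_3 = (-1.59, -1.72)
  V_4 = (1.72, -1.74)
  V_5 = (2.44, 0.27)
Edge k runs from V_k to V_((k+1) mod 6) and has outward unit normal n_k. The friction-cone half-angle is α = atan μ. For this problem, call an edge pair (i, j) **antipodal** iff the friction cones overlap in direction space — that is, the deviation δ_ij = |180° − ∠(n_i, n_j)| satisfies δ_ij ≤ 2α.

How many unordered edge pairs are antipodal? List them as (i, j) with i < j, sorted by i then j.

count = 1; pairs: (0,3)

α = atan 0.15 = 8.53°;  2α = 17.06°
n_0 = (+0.0000, +1.0000)
n_1 = (-0.7736, +0.6337)
n_2 = (-0.9140, -0.4057)
n_3 = (-0.0060, -1.0000)
n_4 = (+0.9414, -0.3372)
n_5 = (+0.7384, +0.6744)
  (0,1): δ = 129.32°  ·
  (0,2): δ = 66.06°  ·
  (0,3): δ = 0.35°  ✓
  (0,4): δ = 70.29°  ·
  (0,5): δ = 132.40°  ·
  (1,2): δ = 116.74°  ·
  (1,3): δ = 51.03°  ·
  (1,4): δ = 19.61°  ·
  (1,5): δ = 81.73°  ·
  (2,3): δ = 114.28°  ·
  (2,4): δ = 43.64°  ·
  (2,5): δ = 18.47°  ·
  (3,4): δ = 109.36°  ·
  (3,5): δ = 47.25°  ·
  (4,5): δ = 117.89°  ·
antipodal pairs: 1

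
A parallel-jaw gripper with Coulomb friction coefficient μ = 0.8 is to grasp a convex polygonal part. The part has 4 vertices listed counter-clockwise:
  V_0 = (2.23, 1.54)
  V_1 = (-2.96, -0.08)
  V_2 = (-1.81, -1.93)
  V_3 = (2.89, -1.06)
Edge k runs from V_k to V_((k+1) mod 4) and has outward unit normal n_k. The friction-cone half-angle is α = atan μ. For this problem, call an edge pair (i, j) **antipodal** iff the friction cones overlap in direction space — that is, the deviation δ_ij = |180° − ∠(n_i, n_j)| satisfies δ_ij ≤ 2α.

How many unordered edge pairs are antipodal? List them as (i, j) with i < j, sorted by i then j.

α = atan 0.8 = 38.66°;  2α = 77.32°
n_0 = (-0.2980, +0.9546)
n_1 = (-0.8493, -0.5279)
n_2 = (+0.1820, -0.9833)
n_3 = (+0.9693, +0.2460)
  (0,1): δ = 75.47°  ✓
  (0,2): δ = 6.85°  ✓
  (0,3): δ = 86.91°  ·
  (1,2): δ = 111.38°  ·
  (1,3): δ = 17.62°  ✓
  (2,3): δ = 86.24°  ·
antipodal pairs: 3

count = 3; pairs: (0,1), (0,2), (1,3)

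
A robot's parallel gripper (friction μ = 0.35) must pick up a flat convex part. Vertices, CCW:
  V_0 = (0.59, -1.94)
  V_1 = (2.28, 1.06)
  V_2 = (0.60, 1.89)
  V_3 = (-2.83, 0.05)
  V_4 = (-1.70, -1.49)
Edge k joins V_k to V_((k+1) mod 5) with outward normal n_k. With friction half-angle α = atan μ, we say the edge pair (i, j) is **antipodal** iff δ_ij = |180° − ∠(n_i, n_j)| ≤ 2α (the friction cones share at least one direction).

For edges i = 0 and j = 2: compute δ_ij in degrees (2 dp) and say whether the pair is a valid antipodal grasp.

δ = 32.39°, valid

α = atan 0.35 = 19.29°;  2α = 38.58°
edge 0: e_0 = (+1.69, +3.00);  n_0 = (+0.8713, -0.4908)
edge 2: e_2 = (-3.43, -1.84);  n_2 = (-0.4727, +0.8812)
∠(n_0, n_2) = 147.61°
δ = |180° − 147.61°| = 32.39°
32.39° ≤ 2α = 38.58°  →  valid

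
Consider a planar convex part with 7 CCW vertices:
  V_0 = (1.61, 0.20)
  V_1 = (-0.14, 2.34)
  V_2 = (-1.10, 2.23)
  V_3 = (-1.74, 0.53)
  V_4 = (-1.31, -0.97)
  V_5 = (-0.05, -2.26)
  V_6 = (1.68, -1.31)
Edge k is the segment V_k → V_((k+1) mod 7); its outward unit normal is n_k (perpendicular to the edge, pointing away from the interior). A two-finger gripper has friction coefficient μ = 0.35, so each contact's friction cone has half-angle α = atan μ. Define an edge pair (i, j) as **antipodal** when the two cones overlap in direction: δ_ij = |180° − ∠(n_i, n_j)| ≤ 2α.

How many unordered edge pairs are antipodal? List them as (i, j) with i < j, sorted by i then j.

count = 5; pairs: (0,3), (0,4), (1,5), (2,6), (3,6)

α = atan 0.35 = 19.29°;  2α = 38.58°
n_0 = (+0.7741, +0.6330)
n_1 = (-0.1138, +0.9935)
n_2 = (-0.9359, +0.3523)
n_3 = (-0.9613, -0.2756)
n_4 = (-0.7154, -0.6987)
n_5 = (+0.4813, -0.8765)
n_6 = (+0.9989, +0.0463)
  (0,1): δ = 122.74°  ·
  (0,2): δ = 59.90°  ·
  (0,3): δ = 23.28°  ✓
  (0,4): δ = 5.05°  ✓
  (0,5): δ = 79.50°  ·
  (0,6): δ = 143.38°  ·
  (1,2): δ = 117.17°  ·
  (1,3): δ = 80.54°  ·
  (1,4): δ = 52.21°  ·
  (1,5): δ = 22.24°  ✓
  (1,6): δ = 86.12°  ·
  (2,3): δ = 143.37°  ·
  (2,4): δ = 115.04°  ·
  (2,5): δ = 40.60°  ·
  (2,6): δ = 23.28°  ✓
  (3,4): δ = 151.67°  ·
  (3,5): δ = 77.22°  ·
  (3,6): δ = 13.34°  ✓
  (4,5): δ = 105.55°  ·
  (4,6): δ = 41.67°  ·
  (5,6): δ = 116.12°  ·
antipodal pairs: 5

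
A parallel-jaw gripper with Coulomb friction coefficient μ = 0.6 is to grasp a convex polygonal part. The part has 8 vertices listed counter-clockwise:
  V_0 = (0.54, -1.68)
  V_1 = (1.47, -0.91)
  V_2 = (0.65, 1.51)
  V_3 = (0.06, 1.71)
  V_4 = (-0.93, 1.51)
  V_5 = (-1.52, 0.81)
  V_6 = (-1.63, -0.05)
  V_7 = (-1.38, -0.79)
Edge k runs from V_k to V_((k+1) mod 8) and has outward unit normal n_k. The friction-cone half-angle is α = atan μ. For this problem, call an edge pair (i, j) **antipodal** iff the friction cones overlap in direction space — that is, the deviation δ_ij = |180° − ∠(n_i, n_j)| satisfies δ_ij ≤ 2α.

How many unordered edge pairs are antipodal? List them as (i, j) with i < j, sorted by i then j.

α = atan 0.6 = 30.96°;  2α = 61.93°
n_0 = (+0.6377, -0.7703)
n_1 = (+0.9471, +0.3209)
n_2 = (+0.3210, +0.9471)
n_3 = (-0.1980, +0.9802)
n_4 = (-0.7646, +0.6445)
n_5 = (-0.9919, +0.1269)
n_6 = (-0.9474, -0.3201)
n_7 = (-0.4206, -0.9073)
  (0,1): δ = 110.90°  ·
  (0,2): δ = 58.35°  ✓
  (0,3): δ = 28.20°  ✓
  (0,4): δ = 10.25°  ✓
  (0,5): δ = 43.09°  ✓
  (0,6): δ = 69.04°  ·
  (0,7): δ = 115.51°  ·
  (1,2): δ = 127.44°  ·
  (1,3): δ = 97.30°  ·
  (1,4): δ = 58.84°  ✓
  (1,5): δ = 26.01°  ✓
  (1,6): δ = 0.05°  ✓
  (1,7): δ = 46.41°  ✓
  (2,3): δ = 149.85°  ·
  (2,4): δ = 111.40°  ·
  (2,5): δ = 78.56°  ·
  (2,6): δ = 52.61°  ✓
  (2,7): δ = 6.14°  ✓
  (3,4): δ = 141.55°  ·
  (3,5): δ = 108.71°  ·
  (3,6): δ = 82.75°  ·
  (3,7): δ = 36.29°  ✓
  (4,5): δ = 147.16°  ·
  (4,6): δ = 121.21°  ·
  (4,7): δ = 74.74°  ·
  (5,6): δ = 154.04°  ·
  (5,7): δ = 107.58°  ·
  (6,7): δ = 133.54°  ·
antipodal pairs: 11

count = 11; pairs: (0,2), (0,3), (0,4), (0,5), (1,4), (1,5), (1,6), (1,7), (2,6), (2,7), (3,7)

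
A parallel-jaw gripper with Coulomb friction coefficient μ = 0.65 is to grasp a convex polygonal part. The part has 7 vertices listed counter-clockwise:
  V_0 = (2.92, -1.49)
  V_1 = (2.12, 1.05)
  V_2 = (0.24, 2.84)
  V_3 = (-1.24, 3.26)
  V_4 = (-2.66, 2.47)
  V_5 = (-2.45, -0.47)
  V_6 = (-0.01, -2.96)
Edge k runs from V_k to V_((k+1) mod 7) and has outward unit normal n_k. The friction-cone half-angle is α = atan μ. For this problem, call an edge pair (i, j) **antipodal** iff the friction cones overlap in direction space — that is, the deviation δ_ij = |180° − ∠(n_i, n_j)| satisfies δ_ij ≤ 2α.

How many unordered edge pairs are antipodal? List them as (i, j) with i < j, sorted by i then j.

count = 7; pairs: (0,4), (0,5), (1,4), (1,5), (2,5), (2,6), (3,6)

α = atan 0.65 = 33.02°;  2α = 66.05°
n_0 = (+0.9538, +0.3004)
n_1 = (+0.6896, +0.7242)
n_2 = (+0.2730, +0.9620)
n_3 = (-0.4862, +0.8739)
n_4 = (-0.9975, -0.0712)
n_5 = (-0.7142, -0.6999)
n_6 = (+0.4484, -0.8938)
  (0,1): δ = 151.08°  ·
  (0,2): δ = 123.33°  ·
  (0,3): δ = 78.39°  ·
  (0,4): δ = 13.40°  ✓
  (0,5): δ = 26.94°  ✓
  (0,6): δ = 99.16°  ·
  (1,2): δ = 152.25°  ·
  (1,3): δ = 107.32°  ·
  (1,4): δ = 42.32°  ✓
  (1,5): δ = 1.99°  ✓
  (1,6): δ = 70.24°  ·
  (2,3): δ = 135.07°  ·
  (2,4): δ = 70.07°  ·
  (2,5): δ = 29.74°  ✓
  (2,6): δ = 42.49°  ✓
  (3,4): δ = 115.00°  ·
  (3,5): δ = 74.67°  ·
  (3,6): δ = 2.45°  ✓
  (4,5): δ = 139.67°  ·
  (4,6): δ = 67.44°  ·
  (5,6): δ = 107.78°  ·
antipodal pairs: 7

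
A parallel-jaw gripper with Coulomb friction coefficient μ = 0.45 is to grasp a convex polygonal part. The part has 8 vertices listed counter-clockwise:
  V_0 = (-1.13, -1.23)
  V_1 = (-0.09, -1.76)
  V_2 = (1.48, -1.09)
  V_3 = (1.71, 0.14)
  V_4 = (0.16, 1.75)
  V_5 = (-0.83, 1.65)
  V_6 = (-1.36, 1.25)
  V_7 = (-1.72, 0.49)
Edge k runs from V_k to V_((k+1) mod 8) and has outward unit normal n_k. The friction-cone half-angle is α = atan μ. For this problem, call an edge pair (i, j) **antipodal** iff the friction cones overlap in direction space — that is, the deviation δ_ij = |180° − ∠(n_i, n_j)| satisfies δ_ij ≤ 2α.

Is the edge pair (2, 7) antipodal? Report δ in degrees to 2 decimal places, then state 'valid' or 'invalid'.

α = atan 0.45 = 24.23°;  2α = 48.46°
edge 2: e_2 = (+0.23, +1.23);  n_2 = (+0.9830, -0.1838)
edge 7: e_7 = (+0.59, -1.72);  n_7 = (-0.9459, -0.3245)
∠(n_2, n_7) = 150.48°
δ = |180° − 150.48°| = 29.52°
29.52° ≤ 2α = 48.46°  →  valid

δ = 29.52°, valid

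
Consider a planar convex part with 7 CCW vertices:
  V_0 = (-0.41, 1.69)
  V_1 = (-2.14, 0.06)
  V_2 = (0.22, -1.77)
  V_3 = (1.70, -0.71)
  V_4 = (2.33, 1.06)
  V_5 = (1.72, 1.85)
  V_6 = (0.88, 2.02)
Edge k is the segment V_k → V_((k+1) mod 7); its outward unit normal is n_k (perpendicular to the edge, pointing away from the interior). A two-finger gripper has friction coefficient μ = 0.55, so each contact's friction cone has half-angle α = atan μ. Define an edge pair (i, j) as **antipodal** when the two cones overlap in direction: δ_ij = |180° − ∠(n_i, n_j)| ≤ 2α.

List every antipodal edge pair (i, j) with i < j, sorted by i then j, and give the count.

α = atan 0.55 = 28.81°;  2α = 57.62°
n_0 = (-0.6858, +0.7278)
n_1 = (-0.6128, -0.7903)
n_2 = (+0.5823, -0.8130)
n_3 = (+0.9421, -0.3353)
n_4 = (+0.7915, +0.6112)
n_5 = (+0.1984, +0.9801)
n_6 = (-0.2478, +0.9688)
  (0,1): δ = 81.09°  ·
  (0,2): δ = 7.68°  ✓
  (0,3): δ = 27.11°  ✓
  (0,4): δ = 84.38°  ·
  (0,5): δ = 125.26°  ·
  (0,6): δ = 151.05°  ·
  (1,2): δ = 106.60°  ·
  (1,3): δ = 71.80°  ·
  (1,4): δ = 14.54°  ✓
  (1,5): δ = 26.35°  ✓
  (1,6): δ = 52.14°  ✓
  (2,3): δ = 145.20°  ·
  (2,4): δ = 87.94°  ·
  (2,5): δ = 47.05°  ✓
  (2,6): δ = 21.26°  ✓
  (3,4): δ = 122.73°  ·
  (3,5): δ = 81.85°  ·
  (3,6): δ = 56.06°  ✓
  (4,5): δ = 139.11°  ·
  (4,6): δ = 113.32°  ·
  (5,6): δ = 154.21°  ·
antipodal pairs: 8

count = 8; pairs: (0,2), (0,3), (1,4), (1,5), (1,6), (2,5), (2,6), (3,6)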